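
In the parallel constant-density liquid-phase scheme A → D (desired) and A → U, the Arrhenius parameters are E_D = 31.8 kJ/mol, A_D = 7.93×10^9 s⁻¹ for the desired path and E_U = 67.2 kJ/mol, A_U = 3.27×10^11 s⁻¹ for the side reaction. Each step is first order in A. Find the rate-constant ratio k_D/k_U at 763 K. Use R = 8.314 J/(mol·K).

With equal orders, S_{D/U} = k_D/k_U = (A_D/A_U)·exp[(E_U−E_D)/(RT)].
(E_U−E_D)/(RT) = (67.2−31.8)×10³/(8.314×763) = 35400/6344 = 5.580.
k_D/k_U = (7.93×10^9/3.27×10^11)·exp(5.580) = 0.02425 × 265.2 = 6.43.

6.43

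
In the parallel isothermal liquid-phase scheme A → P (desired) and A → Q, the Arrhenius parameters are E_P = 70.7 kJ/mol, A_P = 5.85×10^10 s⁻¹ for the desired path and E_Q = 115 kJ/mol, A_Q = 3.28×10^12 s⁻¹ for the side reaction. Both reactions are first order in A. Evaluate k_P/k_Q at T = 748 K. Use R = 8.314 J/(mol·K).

22.1

Since both paths have the same order in A, the concentration cancels and S_{P/Q} = k_P/k_Q = (A_P/A_Q)·exp[(E_Q−E_P)/(RT)].
(E_Q−E_P)/(RT) = (115−70.7)×10³/(8.314×748) = 44300/6219 = 7.123.
k_P/k_Q = (5.85×10^10/3.28×10^12)·exp(7.123) = 0.01784 × 1241 = 22.1.
Since E_P < E_Q, lowering the temperature improves selectivity toward P.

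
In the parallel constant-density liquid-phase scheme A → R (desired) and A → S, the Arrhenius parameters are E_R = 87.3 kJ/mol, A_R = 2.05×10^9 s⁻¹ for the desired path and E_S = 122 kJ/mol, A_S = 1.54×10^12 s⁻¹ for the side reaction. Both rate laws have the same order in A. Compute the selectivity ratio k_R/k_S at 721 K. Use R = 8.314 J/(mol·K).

0.435

k_R/k_S = (A_R/A_S)·exp[−(E_R−E_S)/(RT)] = (A_R/A_S)·exp[(E_S−E_R)/(RT)].
(E_S−E_R)/(RT) = (122−87.3)×10³/(8.314×721) = 34700/5994 = 5.789.
k_R/k_S = (2.05×10^9/1.54×10^12)·exp(5.789) = 0.001331 × 326.6 = 0.435.
Since E_R < E_S, lowering the temperature improves selectivity toward R.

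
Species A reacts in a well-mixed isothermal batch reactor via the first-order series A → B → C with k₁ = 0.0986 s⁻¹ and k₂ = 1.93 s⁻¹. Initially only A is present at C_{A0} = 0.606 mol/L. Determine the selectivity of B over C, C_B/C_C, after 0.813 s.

0.998

The intermediate concentration in a first-order A→B→C sequence is C_B = k₁C_{A0}(e^(−k₁t) − e^(−k₂t))/(k₂−k₁).
e^(−k₁t) = e^(−0.0986×0.813) = e^(−0.08016) = 0.9230; e^(−k₂t) = e^(−1.569) = 0.2082.
C_B = 0.0986×0.606/(1.93−0.0986) × (0.9230−0.2082) = 0.03263×0.7147 = 0.02332 mol/L.
C_A = C_{A0}e^(−k₁t) = 0.5593 mol/L, so C_C = C_{A0}−C_A−C_B = 0.02336 mol/L; C_B/C_C = 0.998.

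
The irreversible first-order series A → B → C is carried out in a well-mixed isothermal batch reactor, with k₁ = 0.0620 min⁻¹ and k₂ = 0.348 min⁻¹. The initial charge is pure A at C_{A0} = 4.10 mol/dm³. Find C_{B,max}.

0.503 mol/dm³

Evaluating C_B at t_opt = ln(k₂/k₁)/(k₂−k₁) gives C_{B,max}/C_{A0} = (k₁/k₂)^[k₂/(k₂−k₁)].
= (0.0620/0.348)^(0.348/(0.348−0.0620)) = (0.1782)^(1.217) = 0.1226.
C_{B,max} = 0.1226×4.10 = 0.503 mol/dm³.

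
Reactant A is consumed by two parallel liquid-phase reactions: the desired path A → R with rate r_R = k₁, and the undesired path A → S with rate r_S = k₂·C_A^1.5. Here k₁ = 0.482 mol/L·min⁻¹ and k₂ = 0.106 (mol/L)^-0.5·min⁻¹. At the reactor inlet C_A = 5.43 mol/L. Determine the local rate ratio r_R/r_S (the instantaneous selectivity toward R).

0.359

S_{R/S} = r_R/r_S = (k₁)/(k₂·C_A^1.5) = (k₁/k₂)·C_A^-1.5.
= (0.482) / (0.106×5.430^1.5) = 0.4820/1.341 = 0.359.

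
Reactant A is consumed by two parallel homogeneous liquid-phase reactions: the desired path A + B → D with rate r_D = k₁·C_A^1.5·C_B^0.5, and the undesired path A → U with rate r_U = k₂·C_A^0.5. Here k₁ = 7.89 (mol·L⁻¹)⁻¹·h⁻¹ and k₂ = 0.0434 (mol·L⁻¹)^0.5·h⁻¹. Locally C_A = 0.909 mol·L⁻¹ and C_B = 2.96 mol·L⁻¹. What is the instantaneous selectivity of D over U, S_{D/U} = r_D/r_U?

284

S_{D/U} = r_D/r_U = (k₁·C_A^1.5·C_B^0.5)/(k₂·C_A^0.5) = (k₁/k₂)·C_A·C_B^0.5.
= (7.89×0.9090^1.5×2.960^0.5) / (0.0434×0.9090^0.5) = 11.76/0.04138 = 284.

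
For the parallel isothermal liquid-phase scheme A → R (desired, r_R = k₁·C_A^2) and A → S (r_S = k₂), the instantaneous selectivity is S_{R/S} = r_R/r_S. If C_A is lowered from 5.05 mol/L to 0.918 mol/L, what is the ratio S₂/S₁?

S_{R/S} = (k₁/k₂)·C_A^2, so S₂/S₁ = (C_{A,2}/C_{A,1})^2.
= (0.918/5.05)^2 = (0.1818)^2 = 0.0330.

0.0330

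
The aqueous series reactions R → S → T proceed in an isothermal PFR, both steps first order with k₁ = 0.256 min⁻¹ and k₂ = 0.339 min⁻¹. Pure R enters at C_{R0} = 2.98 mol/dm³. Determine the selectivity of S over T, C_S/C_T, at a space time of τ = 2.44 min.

1.87

For first-order series with pure R initially, C_S(τ) = k₁C_{R0}/(k₂−k₁)·(e^(−k₁τ) − e^(−k₂τ)).
e^(−k₁τ) = e^(−0.256×2.44) = e^(−0.6246) = 0.5355; e^(−k₂τ) = e^(−0.8272) = 0.4373.
C_S = 0.256×2.98/(0.339−0.256) × (0.5355−0.4373) = 9.191×0.09816 = 0.9023 mol/dm³.
C_R = C_{R0}e^(−k₁τ) = 1.596 mol/dm³, so C_T = C_{R0}−C_R−C_S = 0.4821 mol/dm³; C_S/C_T = 1.87.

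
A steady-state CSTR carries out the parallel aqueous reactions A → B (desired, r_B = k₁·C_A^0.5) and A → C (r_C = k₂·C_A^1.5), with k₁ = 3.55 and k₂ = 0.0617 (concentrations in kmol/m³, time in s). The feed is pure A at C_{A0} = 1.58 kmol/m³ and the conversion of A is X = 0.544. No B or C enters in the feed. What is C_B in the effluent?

Exit C_A = C_{A0}(1−X) = 1.58×0.456 = 0.7205 kmol/m³.
A CSTR operates uniformly at the exit composition, giving r_B = 3.013 and r_C = 0.03773 (each k·C_A^n at C_A = 0.7205).
Fraction of consumed A going to B: r_B/(r_B+r_C) = 0.9876.
C_B = 0.9876·C_{A0}·X = 0.9876×1.58×0.544 = 0.849 kmol/m³.

0.849 kmol/m³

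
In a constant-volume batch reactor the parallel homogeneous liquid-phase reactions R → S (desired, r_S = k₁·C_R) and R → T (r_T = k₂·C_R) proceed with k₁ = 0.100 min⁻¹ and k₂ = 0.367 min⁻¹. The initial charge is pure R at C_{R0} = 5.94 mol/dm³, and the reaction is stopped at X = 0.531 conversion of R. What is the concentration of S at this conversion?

C_R = C_{R0}(1−X) = 2.786 mol/dm³.
Both paths are first order in R, so the instantaneous fraction to S is constant: dC_S/d(−C_R) = k₁/(k₁+k₂) = 0.2141.
C_S = 0.2141·(C_{R0}−C_R) = 0.2141×3.154 = 0.675 mol/dm³.

0.675 mol/dm³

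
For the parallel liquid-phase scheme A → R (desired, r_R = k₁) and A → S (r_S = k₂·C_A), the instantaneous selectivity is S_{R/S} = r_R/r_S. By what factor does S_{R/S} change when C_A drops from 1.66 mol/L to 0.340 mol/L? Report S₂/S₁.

4.88

S_{R/S} = (k₁/k₂)·C_A⁻¹, so S₂/S₁ = (C_{A,2}/C_{A,1})⁻¹.
= 1.66/0.340 = 4.88.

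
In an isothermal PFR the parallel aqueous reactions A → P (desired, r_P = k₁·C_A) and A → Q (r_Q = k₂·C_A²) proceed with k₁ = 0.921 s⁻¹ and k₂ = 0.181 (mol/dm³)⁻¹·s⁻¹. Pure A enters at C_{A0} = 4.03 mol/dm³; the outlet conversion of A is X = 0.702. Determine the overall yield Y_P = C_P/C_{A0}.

C_A = C_{A0}(1−X) = 1.201 mol/dm³.
Along a PFR/batch, dC_P/dC_A = −r_P/(r_P+r_Q) = −k₁/(k₁+k₂·C_A).
Integrating from C_{A0} to C_A: C_P = (0.921/0.181)·ln[(0.921+0.181·4.03)/(0.921+0.181·1.20)] = 5.088·ln(1.650/1.138) = 1.890 mol/dm³.
Y_P = C_P/C_{A0} = 1.890/4.03 = 0.469.

0.469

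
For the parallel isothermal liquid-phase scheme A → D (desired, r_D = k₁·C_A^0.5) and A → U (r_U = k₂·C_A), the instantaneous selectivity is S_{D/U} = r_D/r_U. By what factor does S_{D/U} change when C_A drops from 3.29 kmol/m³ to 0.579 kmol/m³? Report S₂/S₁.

2.38

S_{D/U} = (k₁/k₂)·C_A^-0.5, so S₂/S₁ = (C_{A,2}/C_{A,1})^-0.5.
= (0.579/3.29)^(-0.5) = (0.1760)^(-0.5) = 2.38.
Selectivity toward D rises as C_A falls — low-concentration operation is favoured.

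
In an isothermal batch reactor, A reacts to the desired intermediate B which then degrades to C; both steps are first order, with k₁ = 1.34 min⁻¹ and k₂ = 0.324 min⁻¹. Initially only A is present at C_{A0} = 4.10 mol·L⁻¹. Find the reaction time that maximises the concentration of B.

Setting dC_B/dt = 0 gives t_opt = ln(k₂/k₁)/(k₂−k₁).
= ln(0.324/1.34)/(0.324−1.34) = ln(0.2418)/-1.016 = -1.420/-1.016 = 1.40 min.

1.40 min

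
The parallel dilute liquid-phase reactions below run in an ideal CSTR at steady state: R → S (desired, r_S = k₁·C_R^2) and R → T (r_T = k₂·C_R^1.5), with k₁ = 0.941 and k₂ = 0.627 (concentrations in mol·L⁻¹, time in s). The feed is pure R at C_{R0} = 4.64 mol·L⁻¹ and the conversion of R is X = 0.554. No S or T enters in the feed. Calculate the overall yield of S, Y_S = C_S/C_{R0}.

Exit C_R = C_{R0}(1−X) = 4.64×0.446 = 2.069 mol·L⁻¹.
Rates in a CSTR are evaluated at the outlet concentration: r_S = 0.941×2.069^2 = 4.030, r_T = 0.627×2.069^1.5 = 1.867.
Fraction of consumed R going to S: r_S/(r_S+r_T) = 0.6834.
C_S = 0.6834·C_{R0}·X = 0.6834×4.64×0.554 = 1.76 mol·L⁻¹; Y_S = C_S/C_{R0} = 0.379.

0.379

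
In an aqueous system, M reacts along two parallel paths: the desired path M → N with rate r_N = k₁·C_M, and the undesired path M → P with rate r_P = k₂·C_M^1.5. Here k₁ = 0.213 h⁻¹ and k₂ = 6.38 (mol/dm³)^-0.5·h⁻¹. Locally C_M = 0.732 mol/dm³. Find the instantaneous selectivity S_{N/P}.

S_{N/P} = r_N/r_P = (k₁·C_M)/(k₂·C_M^1.5) = (k₁/k₂)·C_M^-0.5.
= (0.213×0.7320) / (6.38×0.7320^1.5) = 0.1559/3.996 = 0.0390.

0.0390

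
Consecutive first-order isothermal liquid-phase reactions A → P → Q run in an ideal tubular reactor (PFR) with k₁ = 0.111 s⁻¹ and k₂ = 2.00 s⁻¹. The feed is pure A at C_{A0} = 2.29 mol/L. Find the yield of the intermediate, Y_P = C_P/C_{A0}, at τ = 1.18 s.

0.0460

Solving the coupled first-order balances gives C_P(τ) = [k₁/(k₂−k₁)]·C_{A0}·(e^(−k₁τ) − e^(−k₂τ)).
e^(−k₁τ) = e^(−0.111×1.18) = e^(−0.1310) = 0.8772; e^(−k₂τ) = e^(−2.360) = 0.09442.
C_P = 0.111×2.29/(2.00−0.111) × (0.8772−0.09442) = 0.1346×0.7828 = 0.1053 mol/L.
Y_P = C_P/C_{A0} = 0.1053/2.29 = 0.0460.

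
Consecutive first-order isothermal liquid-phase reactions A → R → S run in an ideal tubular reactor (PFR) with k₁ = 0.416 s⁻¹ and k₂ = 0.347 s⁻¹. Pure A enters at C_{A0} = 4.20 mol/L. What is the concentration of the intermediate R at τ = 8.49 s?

The intermediate concentration in a first-order A→B→C sequence is C_R = k₁C_{A0}(e^(−k₁τ) − e^(−k₂τ))/(k₂−k₁).
e^(−k₁τ) = e^(−0.416×8.49) = e^(−3.532) = 0.02925; e^(−k₂τ) = e^(−2.946) = 0.05255.
C_R = 0.416×4.20/(0.347−0.416) × (0.02925−0.05255) = (-25.32)×(-0.02330) = 0.5899 mol/L.

0.590 mol/L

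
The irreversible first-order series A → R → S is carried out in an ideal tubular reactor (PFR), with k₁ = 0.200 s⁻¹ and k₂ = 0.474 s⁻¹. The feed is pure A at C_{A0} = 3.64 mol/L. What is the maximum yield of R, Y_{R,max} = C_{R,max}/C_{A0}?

At the optimum, C_{R,max}/C_{A0} = (k₁/k₂)^[k₂/(k₂−k₁)].
= (0.200/0.474)^(0.474/(0.474−0.200)) = (0.4219)^(1.730) = 0.2248.

0.225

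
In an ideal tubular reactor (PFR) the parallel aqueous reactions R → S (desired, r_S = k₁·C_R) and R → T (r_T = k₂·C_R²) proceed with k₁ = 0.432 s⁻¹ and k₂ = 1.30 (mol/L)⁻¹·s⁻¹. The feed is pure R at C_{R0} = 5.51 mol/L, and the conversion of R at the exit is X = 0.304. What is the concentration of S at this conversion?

0.112 mol/L

C_R = C_{R0}(1−X) = 3.835 mol/L.
Along a PFR/batch, dC_S/dC_R = −r_S/(r_S+r_T) = −k₁/(k₁+k₂·C_R).
Integrating from C_{R0} to C_R: C_S = (0.432/1.30)·ln[(0.432+1.30·5.51)/(0.432+1.30·3.83)] = 0.3323·ln(7.595/5.417) = 0.1123 mol/L.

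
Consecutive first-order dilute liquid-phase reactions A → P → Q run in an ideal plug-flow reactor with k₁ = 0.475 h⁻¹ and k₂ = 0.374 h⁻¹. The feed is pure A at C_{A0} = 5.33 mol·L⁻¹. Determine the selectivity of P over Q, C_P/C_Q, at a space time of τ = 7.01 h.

Solving the coupled first-order balances gives C_P(τ) = [k₁/(k₂−k₁)]·C_{A0}·(e^(−k₁τ) − e^(−k₂τ)).
e^(−k₁τ) = e^(−0.475×7.01) = e^(−3.330) = 0.03580; e^(−k₂τ) = e^(−2.622) = 0.07268.
C_P = 0.475×5.33/(0.374−0.475) × (0.03580−0.07268) = (-25.07)×(-0.03687) = 0.9243 mol·L⁻¹.
C_A = C_{A0}e^(−k₁τ) = 0.1908 mol·L⁻¹, so C_Q = C_{A0}−C_A−C_P = 4.215 mol·L⁻¹; C_P/C_Q = 0.219.

0.219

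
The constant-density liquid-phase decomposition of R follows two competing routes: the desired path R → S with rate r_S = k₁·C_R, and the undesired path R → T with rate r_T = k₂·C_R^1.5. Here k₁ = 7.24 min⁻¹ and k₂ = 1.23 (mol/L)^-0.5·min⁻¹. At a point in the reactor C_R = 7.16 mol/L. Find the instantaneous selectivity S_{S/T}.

2.20

S_{S/T} = r_S/r_T = (k₁·C_R)/(k₂·C_R^1.5) = (k₁/k₂)·C_R^-0.5.
= (7.24×7.160) / (1.23×7.160^1.5) = 51.84/23.57 = 2.20.
The undesired path is higher order in R, so low C_R (CSTR or dilute feed) favours S.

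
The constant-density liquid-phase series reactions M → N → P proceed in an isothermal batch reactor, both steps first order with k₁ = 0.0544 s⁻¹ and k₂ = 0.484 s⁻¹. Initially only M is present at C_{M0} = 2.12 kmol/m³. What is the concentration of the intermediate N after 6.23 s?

The intermediate concentration in a first-order A→B→C sequence is C_N = k₁C_{M0}(e^(−k₁t) − e^(−k₂t))/(k₂−k₁).
e^(−k₁t) = e^(−0.0544×6.23) = e^(−0.3389) = 0.7125; e^(−k₂t) = e^(−3.015) = 0.04903.
C_N = 0.0544×2.12/(0.484−0.0544) × (0.7125−0.04903) = 0.2685×0.6635 = 0.1781 kmol/m³.

0.178 kmol/m³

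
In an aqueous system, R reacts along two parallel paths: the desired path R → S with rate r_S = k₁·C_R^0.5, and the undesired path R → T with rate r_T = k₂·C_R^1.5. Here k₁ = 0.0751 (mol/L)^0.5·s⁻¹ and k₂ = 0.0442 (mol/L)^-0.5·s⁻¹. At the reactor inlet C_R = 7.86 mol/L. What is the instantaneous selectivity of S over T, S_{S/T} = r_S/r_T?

S_{S/T} = r_S/r_T = (k₁·C_R^0.5)/(k₂·C_R^1.5) = (k₁/k₂)·C_R⁻¹.
= (0.0751×7.860^0.5) / (0.0442×7.860^1.5) = 0.2105/0.9740 = 0.216.

0.216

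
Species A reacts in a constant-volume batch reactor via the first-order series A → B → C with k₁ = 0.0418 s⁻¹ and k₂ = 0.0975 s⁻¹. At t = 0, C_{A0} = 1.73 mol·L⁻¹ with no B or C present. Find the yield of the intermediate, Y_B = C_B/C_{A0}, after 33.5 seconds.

Solving the coupled first-order balances gives C_B(t) = [k₁/(k₂−k₁)]·C_{A0}·(e^(−k₁t) − e^(−k₂t)).
e^(−k₁t) = e^(−0.0418×33.5) = e^(−1.400) = 0.2465; e^(−k₂t) = e^(−3.266) = 0.03815.
C_B = 0.0418×1.73/(0.0975−0.0418) × (0.2465−0.03815) = 1.298×0.2084 = 0.2705 mol·L⁻¹.
Y_B = C_B/C_{A0} = 0.2705/1.73 = 0.156.

0.156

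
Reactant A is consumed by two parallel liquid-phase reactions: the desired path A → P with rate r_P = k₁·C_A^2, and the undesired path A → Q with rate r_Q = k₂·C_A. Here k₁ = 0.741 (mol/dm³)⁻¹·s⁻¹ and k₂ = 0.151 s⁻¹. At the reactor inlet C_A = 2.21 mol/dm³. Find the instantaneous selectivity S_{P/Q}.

10.8

S_{P/Q} = r_P/r_Q = (k₁·C_A^2)/(k₂·C_A) = (k₁/k₂)·C_A.
= (0.741×2.210^2) / (0.151×2.210) = 3.619/0.3337 = 10.8.
Since the desired path is higher order in A, keeping C_A high (PFR or concentrated feed) favours P.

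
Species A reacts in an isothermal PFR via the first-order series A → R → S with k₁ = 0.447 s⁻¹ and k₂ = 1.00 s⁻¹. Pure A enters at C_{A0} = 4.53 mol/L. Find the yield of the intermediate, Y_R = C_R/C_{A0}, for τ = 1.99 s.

0.222

The intermediate concentration in a first-order A→B→C sequence is C_R = k₁C_{A0}(e^(−k₁τ) − e^(−k₂τ))/(k₂−k₁).
e^(−k₁τ) = e^(−0.447×1.99) = e^(−0.8895) = 0.4108; e^(−k₂τ) = e^(−1.990) = 0.1367.
C_R = 0.447×4.53/(1.00−0.447) × (0.4108−0.1367) = 3.662×0.2742 = 1.004 mol/L.
Y_R = C_R/C_{A0} = 1.004/4.53 = 0.222.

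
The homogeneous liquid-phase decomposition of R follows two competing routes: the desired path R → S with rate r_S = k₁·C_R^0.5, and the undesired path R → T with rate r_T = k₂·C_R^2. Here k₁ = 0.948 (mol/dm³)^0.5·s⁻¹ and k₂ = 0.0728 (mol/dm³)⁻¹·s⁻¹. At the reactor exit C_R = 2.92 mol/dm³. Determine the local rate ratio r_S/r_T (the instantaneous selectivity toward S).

2.61

S_{S/T} = r_S/r_T = (k₁·C_R^0.5)/(k₂·C_R^2) = (k₁/k₂)·C_R^-1.5.
= (0.948×2.920^0.5) / (0.0728×2.920^2) = 1.620/0.6207 = 2.61.
The undesired path is higher order in R, so low C_R (CSTR or dilute feed) favours S.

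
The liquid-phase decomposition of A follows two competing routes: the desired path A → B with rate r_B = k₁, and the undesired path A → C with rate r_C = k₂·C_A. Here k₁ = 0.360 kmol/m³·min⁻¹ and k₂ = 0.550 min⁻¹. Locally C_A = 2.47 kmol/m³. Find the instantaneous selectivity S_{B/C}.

0.265

S_{B/C} = r_B/r_C = (k₁)/(k₂·C_A) = (k₁/k₂)·C_A⁻¹.
= (0.360) / (0.550×2.470) = 0.3600/1.359 = 0.265.
The undesired path is higher order in A, so low C_A (CSTR or dilute feed) favours B.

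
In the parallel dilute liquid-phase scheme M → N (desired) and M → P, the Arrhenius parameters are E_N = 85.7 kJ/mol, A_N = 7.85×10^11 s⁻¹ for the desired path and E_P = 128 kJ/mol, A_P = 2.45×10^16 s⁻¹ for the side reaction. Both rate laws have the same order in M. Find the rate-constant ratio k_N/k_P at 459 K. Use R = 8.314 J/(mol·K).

k_N/k_P = (A_N/A_P)·exp[−(E_N−E_P)/(RT)] = (A_N/A_P)·exp[(E_P−E_N)/(RT)].
(E_P−E_N)/(RT) = (128−85.7)×10³/(8.314×459) = 42300/3816 = 11.08.
k_N/k_P = (7.85×10^11/2.45×10^16)·exp(11.08) = 3.204×10^-5 × 65156 = 2.09.
Since E_N < E_P, lowering the temperature improves selectivity toward N.

2.09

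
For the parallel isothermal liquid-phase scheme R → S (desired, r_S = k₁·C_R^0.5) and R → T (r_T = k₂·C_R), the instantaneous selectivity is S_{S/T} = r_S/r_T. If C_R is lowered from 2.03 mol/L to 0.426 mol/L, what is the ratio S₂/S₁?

2.18

S_{S/T} = (k₁/k₂)·C_R^-0.5, so S₂/S₁ = (C_{R,2}/C_{R,1})^-0.5.
= (0.426/2.03)^(-0.5) = (0.2099)^(-0.5) = 2.18.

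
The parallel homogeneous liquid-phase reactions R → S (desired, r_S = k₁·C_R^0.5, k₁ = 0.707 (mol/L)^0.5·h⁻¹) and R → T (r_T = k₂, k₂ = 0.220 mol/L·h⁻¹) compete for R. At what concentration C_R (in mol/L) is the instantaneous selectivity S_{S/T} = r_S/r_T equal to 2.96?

0.848 mol/L

S_{S/T} = (k₁/k₂)·C_R^0.5 ⇒ C_R = (S·k₂/k₁)^(2).
= (2.96×0.220/0.707)^(2) = (0.9211)^(2) = 0.848 mol/L.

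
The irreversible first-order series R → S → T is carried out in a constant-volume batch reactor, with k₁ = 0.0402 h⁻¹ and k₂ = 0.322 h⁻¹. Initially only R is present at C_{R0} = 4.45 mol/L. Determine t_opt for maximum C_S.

7.38 h

For first-order series the maximum of C_S occurs at t_opt = ln(k₂/k₁)/(k₂−k₁).
= ln(0.322/0.0402)/(0.322−0.0402) = ln(8.010)/0.2818 = 2.081/0.2818 = 7.38 h.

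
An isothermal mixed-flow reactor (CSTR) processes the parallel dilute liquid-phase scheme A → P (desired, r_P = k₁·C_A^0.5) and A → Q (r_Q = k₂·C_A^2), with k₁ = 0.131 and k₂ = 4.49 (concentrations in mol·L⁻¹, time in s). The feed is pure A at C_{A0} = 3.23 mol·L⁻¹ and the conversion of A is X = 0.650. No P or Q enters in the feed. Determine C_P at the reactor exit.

0.0498 mol·L⁻¹

Exit C_A = C_{A0}(1−X) = 3.23×0.350 = 1.130 mol·L⁻¹.
Rates in a CSTR are evaluated at the outlet concentration: r_P = 0.131×1.130^0.5 = 0.1393, r_Q = 4.49×1.130^2 = 5.738.
Fraction of consumed A going to P: r_P/(r_P+r_Q) = 0.02370.
C_P = 0.02370·C_{A0}·X = 0.02370×3.23×0.650 = 0.0498 mol·L⁻¹.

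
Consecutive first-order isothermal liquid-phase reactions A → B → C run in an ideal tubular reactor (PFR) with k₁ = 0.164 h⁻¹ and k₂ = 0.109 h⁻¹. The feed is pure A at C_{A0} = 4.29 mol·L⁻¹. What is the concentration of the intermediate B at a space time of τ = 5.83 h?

1.86 mol·L⁻¹

The intermediate concentration in a first-order A→B→C sequence is C_B = k₁C_{A0}(e^(−k₁τ) − e^(−k₂τ))/(k₂−k₁).
e^(−k₁τ) = e^(−0.164×5.83) = e^(−0.9561) = 0.3844; e^(−k₂τ) = e^(−0.6355) = 0.5297.
C_B = 0.164×4.29/(0.109−0.164) × (0.3844−0.5297) = (-12.79)×(-0.1453) = 1.859 mol·L⁻¹.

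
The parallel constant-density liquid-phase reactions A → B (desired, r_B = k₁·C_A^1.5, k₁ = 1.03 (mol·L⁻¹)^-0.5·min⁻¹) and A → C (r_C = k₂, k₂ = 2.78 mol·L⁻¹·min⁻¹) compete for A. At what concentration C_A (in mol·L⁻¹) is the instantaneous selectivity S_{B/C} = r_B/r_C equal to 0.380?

1.02 mol·L⁻¹

S_{B/C} = (k₁/k₂)·C_A^1.5 ⇒ C_A = (S·k₂/k₁)^(1/1.5).
= (0.380×2.78/1.03)^(0.6667) = (1.026)^(0.6667) = 1.02 mol·L⁻¹.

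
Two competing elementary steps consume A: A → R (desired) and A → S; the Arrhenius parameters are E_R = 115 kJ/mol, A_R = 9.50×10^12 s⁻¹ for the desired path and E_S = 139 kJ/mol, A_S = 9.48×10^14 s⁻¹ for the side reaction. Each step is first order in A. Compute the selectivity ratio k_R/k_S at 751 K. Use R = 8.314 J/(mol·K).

0.468

k_R/k_S = (A_R/A_S)·exp[−(E_R−E_S)/(RT)] = (A_R/A_S)·exp[(E_S−E_R)/(RT)].
(E_S−E_R)/(RT) = (139−115)×10³/(8.314×751) = 24000/6244 = 3.844.
k_R/k_S = (9.50×10^12/9.48×10^14)·exp(3.844) = 0.01002 × 46.70 = 0.468.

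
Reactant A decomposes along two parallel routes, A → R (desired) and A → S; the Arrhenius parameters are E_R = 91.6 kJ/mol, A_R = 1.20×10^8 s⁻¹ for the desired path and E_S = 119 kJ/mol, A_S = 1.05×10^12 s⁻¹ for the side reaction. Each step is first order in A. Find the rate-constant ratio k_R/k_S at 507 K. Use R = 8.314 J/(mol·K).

k_R/k_S = (A_R/A_S)·exp[−(E_R−E_S)/(RT)] = (A_R/A_S)·exp[(E_S−E_R)/(RT)].
(E_S−E_R)/(RT) = (119−91.6)×10³/(8.314×507) = 27400/4215 = 6.500.
k_R/k_S = (1.20×10^8/1.05×10^12)·exp(6.500) = 1.143×10^-4 × 665.3 = 0.0760.

0.0760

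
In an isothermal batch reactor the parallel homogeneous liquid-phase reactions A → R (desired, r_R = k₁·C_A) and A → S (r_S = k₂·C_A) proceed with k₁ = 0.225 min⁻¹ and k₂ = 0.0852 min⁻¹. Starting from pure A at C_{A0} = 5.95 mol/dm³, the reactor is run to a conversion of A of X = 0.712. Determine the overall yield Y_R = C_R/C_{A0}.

0.516

C_A = C_{A0}(1−X) = 1.714 mol/dm³.
Both paths are first order in A, so the instantaneous fraction to R is constant: dC_R/d(−C_A) = k₁/(k₁+k₂) = 0.7253.
C_R = 0.7253·(C_{A0}−C_A) = 0.7253×4.236 = 3.07 mol/dm³.
Y_R = C_R/C_{A0} = 3.073/5.95 = 0.516.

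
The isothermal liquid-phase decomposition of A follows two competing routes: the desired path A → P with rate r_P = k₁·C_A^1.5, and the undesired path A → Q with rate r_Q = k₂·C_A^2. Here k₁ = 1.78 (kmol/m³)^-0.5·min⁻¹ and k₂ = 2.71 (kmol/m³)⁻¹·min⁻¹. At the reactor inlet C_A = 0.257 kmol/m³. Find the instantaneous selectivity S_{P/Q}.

S_{P/Q} = r_P/r_Q = (k₁·C_A^1.5)/(k₂·C_A^2) = (k₁/k₂)·C_A^-0.5.
= (1.78×0.2570^1.5) / (2.71×0.2570^2) = 0.2319/0.1790 = 1.30.
The undesired path is higher order in A, so low C_A (CSTR or dilute feed) favours P.

1.30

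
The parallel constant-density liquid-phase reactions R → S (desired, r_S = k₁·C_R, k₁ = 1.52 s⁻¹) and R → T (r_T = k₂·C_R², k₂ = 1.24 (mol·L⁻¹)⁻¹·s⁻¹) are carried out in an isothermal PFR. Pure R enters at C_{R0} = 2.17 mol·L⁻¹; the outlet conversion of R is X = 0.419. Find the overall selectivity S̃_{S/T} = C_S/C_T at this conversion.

C_R = C_{R0}(1−X) = 1.261 mol·L⁻¹.
Along a PFR/batch, dC_S/dC_R = −r_S/(r_S+r_T) = −k₁/(k₁+k₂·C_R).
Integrating from C_{R0} to C_R: C_S = (1.52/1.24)·ln[(1.52+1.24·2.17)/(1.52+1.24·1.26)] = 1.226·ln(4.211/3.083) = 0.3820 mol·L⁻¹.
C_T = (C_{R0}−C_R)−C_S = 0.5272 mol·L⁻¹; S̃_{S/T} = 0.3820/0.5272 = 0.725.

0.725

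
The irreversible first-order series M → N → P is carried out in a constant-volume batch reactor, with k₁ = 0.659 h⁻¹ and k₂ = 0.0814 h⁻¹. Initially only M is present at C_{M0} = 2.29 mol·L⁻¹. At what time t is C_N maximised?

3.62 h

For first-order series the maximum of C_N occurs at t_opt = ln(k₂/k₁)/(k₂−k₁).
= ln(0.0814/0.659)/(0.0814−0.659) = ln(0.1235)/-0.5776 = -2.091/-0.5776 = 3.62 h.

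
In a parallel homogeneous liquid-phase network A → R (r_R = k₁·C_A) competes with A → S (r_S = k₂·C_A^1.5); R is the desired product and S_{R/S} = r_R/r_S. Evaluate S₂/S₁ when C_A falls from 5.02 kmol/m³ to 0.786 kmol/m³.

2.53

S_{R/S} = (k₁/k₂)·C_A^-0.5, so S₂/S₁ = (C_{A,2}/C_{A,1})^-0.5.
= (0.786/5.02)^(-0.5) = (0.1566)^(-0.5) = 2.53.
Selectivity toward R rises as C_A falls — low-concentration operation is favoured.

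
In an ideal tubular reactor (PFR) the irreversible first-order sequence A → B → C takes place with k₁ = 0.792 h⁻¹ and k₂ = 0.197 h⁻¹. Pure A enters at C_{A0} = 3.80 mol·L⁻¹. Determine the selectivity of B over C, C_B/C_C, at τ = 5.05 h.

Solving the coupled first-order balances gives C_B(τ) = [k₁/(k₂−k₁)]·C_{A0}·(e^(−k₁τ) − e^(−k₂τ)).
e^(−k₁τ) = e^(−0.792×5.05) = e^(−4.000) = 0.01832; e^(−k₂τ) = e^(−0.9949) = 0.3698.
C_B = 0.792×3.80/(0.197−0.792) × (0.01832−0.3698) = (-5.058)×(-0.3515) = 1.778 mol·L⁻¹.
C_A = C_{A0}e^(−k₁τ) = 0.06963 mol·L⁻¹, so C_C = C_{A0}−C_A−C_B = 1.953 mol·L⁻¹; C_B/C_C = 0.910.

0.910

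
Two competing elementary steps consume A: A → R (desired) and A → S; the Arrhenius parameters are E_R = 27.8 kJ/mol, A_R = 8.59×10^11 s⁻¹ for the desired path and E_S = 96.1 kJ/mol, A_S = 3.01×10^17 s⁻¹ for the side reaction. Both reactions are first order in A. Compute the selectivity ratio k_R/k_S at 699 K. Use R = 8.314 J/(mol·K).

k_R/k_S = (A_R/A_S)·exp[−(E_R−E_S)/(RT)] = (A_R/A_S)·exp[(E_S−E_R)/(RT)].
(E_S−E_R)/(RT) = (96.1−27.8)×10³/(8.314×699) = 68300/5811 = 11.75.
k_R/k_S = (8.59×10^11/3.01×10^17)·exp(11.75) = 2.854×10^-6 × 1.271×10^5 = 0.363.
Since E_R < E_S, lowering the temperature improves selectivity toward R.

0.363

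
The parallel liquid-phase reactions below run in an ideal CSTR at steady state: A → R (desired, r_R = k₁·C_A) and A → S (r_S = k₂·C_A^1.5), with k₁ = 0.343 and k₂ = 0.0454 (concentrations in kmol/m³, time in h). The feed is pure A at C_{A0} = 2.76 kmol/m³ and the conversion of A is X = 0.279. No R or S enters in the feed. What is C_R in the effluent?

Exit C_A = C_{A0}(1−X) = 2.76×0.721 = 1.990 kmol/m³.
A CSTR operates uniformly at the exit composition, giving r_R = 0.6826 and r_S = 0.1274 (each k·C_A^n at C_A = 1.990).
Fraction of consumed A going to R: r_R/(r_R+r_S) = 0.8427.
C_R = 0.8427·C_{A0}·X = 0.8427×2.76×0.279 = 0.649 kmol/m³.

0.649 kmol/m³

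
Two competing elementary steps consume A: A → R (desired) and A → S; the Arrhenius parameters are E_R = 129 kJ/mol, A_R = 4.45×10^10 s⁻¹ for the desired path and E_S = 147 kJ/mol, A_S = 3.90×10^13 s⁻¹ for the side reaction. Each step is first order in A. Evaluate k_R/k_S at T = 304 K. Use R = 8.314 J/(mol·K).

1.41

Since both paths have the same order in A, the concentration cancels and S_{R/S} = k_R/k_S = (A_R/A_S)·exp[(E_S−E_R)/(RT)].
(E_S−E_R)/(RT) = (147−129)×10³/(8.314×304) = 18000/2527 = 7.122.
k_R/k_S = (4.45×10^10/3.90×10^13)·exp(7.122) = 0.001141 × 1239 = 1.41.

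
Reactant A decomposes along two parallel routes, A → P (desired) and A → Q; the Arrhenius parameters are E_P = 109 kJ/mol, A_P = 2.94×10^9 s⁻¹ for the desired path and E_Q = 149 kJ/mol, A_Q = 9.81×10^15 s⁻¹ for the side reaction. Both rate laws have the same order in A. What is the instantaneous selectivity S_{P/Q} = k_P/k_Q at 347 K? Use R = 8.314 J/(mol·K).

k_P/k_Q = (A_P/A_Q)·exp[−(E_P−E_Q)/(RT)] = (A_P/A_Q)·exp[(E_Q−E_P)/(RT)].
(E_Q−E_P)/(RT) = (149−109)×10³/(8.314×347) = 40000/2885 = 13.87.
k_P/k_Q = (2.94×10^9/9.81×10^15)·exp(13.87) = 2.997×10^-7 × 1.051×10^6 = 0.315.

0.315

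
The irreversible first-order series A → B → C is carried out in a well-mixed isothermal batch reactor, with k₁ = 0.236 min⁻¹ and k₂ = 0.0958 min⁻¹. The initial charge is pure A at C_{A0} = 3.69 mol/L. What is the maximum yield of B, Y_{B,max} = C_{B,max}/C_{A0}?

0.540

For a first-order series the maximum intermediate yield is C_{B,max}/C_{A0} = (k₁/k₂)^[k₂/(k₂−k₁)].
= (0.236/0.0958)^(0.0958/(0.0958−0.236)) = (2.463)^(-0.6833) = 0.5401.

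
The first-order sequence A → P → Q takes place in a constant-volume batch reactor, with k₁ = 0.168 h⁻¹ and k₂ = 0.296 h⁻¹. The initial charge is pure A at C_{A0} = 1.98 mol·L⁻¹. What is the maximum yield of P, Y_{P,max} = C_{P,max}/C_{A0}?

0.270

For a first-order series the maximum intermediate yield is C_{P,max}/C_{A0} = (k₁/k₂)^[k₂/(k₂−k₁)].
= (0.168/0.296)^(0.296/(0.296−0.168)) = (0.5676)^(2.313) = 0.2699.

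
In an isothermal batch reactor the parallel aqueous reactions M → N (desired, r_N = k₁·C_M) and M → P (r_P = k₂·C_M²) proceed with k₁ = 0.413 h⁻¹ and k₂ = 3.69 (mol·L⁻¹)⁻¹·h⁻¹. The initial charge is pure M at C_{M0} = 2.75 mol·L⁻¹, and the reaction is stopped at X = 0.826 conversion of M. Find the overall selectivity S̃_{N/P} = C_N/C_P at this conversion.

C_M = C_{M0}(1−X) = 0.4785 mol·L⁻¹.
Along a PFR/batch, dC_N/dC_M = −r_N/(r_N+r_P) = −k₁/(k₁+k₂·C_M).
Integrating from C_{M0} to C_M: C_N = (0.413/3.69)·ln[(0.413+3.69·2.75)/(0.413+3.69·0.479)] = 0.1119·ln(10.56/2.179) = 0.1767 mol·L⁻¹.
C_P = (C_{M0}−C_M)−C_N = 2.095 mol·L⁻¹; S̃_{N/P} = 0.1767/2.095 = 0.0843.

0.0843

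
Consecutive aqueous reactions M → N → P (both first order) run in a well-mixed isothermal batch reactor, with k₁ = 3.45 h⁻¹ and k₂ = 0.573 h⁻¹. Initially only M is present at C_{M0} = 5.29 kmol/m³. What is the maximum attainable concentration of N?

3.70 kmol/m³

At the optimum, C_{N,max}/C_{M0} = (k₁/k₂)^[k₂/(k₂−k₁)].
= (3.45/0.573)^(0.573/(0.573−3.45)) = (6.021)^(-0.1992) = 0.6994.
C_{N,max} = 0.6994×5.29 = 3.70 kmol/m³.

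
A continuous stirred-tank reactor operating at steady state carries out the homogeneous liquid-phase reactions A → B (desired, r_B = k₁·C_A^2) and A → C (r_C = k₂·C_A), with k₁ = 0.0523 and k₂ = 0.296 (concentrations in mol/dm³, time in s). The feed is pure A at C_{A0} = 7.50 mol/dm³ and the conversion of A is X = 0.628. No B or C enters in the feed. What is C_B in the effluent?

1.56 mol/dm³

Exit C_A = C_{A0}(1−X) = 7.50×0.372 = 2.790 mol/dm³.
A CSTR operates uniformly at the exit composition, giving r_B = 0.4071 and r_C = 0.8258 (each k·C_A^n at C_A = 2.790).
Fraction of consumed A going to B: r_B/(r_B+r_C) = 0.3302.
C_B = 0.3302·C_{A0}·X = 0.3302×7.50×0.628 = 1.56 mol/dm³.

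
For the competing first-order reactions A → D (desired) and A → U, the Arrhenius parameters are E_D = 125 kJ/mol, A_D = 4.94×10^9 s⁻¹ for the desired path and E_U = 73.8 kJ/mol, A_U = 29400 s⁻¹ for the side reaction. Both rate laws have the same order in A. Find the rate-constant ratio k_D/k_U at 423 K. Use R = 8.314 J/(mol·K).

With equal orders, S_{D/U} = k_D/k_U = (A_D/A_U)·exp[(E_U−E_D)/(RT)].
(E_U−E_D)/(RT) = (73.8−125)×10³/(8.314×423) = -51200/3517 = -14.56.
k_D/k_U = (4.94×10^9/29400)·exp(-14.56) = 1.680×10^5 × 4.756×10^-7 = 0.0799.

0.0799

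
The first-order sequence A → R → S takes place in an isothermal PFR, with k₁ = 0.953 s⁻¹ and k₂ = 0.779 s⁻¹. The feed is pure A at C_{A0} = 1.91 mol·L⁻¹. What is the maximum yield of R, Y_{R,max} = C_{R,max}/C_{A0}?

For a first-order series the maximum intermediate yield is C_{R,max}/C_{A0} = (k₁/k₂)^[k₂/(k₂−k₁)].
= (0.953/0.779)^(0.779/(0.779−0.953)) = (1.223)^(-4.477) = 0.4055.

0.406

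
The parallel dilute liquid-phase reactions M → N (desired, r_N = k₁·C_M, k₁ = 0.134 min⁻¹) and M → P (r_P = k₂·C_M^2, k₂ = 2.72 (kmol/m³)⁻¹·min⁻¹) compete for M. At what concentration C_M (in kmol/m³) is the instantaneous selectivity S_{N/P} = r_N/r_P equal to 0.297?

0.166 kmol/m³

S_{N/P} = (k₁/k₂)·C_M⁻¹ ⇒ C_M = (S·k₂/k₁)^(-1).
= (0.297×2.72/0.134)^(-1) = (6.029)^(-1) = 0.166 kmol/m³.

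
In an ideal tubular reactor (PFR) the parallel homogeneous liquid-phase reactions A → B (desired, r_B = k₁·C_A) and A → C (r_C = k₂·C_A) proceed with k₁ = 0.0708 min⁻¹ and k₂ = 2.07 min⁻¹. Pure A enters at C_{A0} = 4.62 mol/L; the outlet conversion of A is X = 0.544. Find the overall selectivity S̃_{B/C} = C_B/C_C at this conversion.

0.0342

C_A = C_{A0}(1−X) = 2.107 mol/L.
Both paths are first order in A, so the instantaneous fraction to B is constant: dC_B/d(−C_A) = k₁/(k₁+k₂) = 0.03307.
C_B = 0.03307·(C_{A0}−C_A) = 0.03307×2.513 = 0.0831 mol/L.
C_C = (C_{A0}−C_A)−C_B = 2.430 mol/L; S̃_{B/C} = 0.08312/2.430 = 0.0342.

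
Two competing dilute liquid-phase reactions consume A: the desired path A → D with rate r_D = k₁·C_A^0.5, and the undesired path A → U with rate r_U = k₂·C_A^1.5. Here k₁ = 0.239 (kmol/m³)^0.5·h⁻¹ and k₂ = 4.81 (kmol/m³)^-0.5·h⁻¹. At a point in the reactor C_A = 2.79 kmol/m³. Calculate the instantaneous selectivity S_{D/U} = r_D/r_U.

0.0178

S_{D/U} = r_D/r_U = (k₁·C_A^0.5)/(k₂·C_A^1.5) = (k₁/k₂)·C_A⁻¹.
= (0.239×2.790^0.5) / (4.81×2.790^1.5) = 0.3992/22.42 = 0.0178.
The undesired path is higher order in A, so low C_A (CSTR or dilute feed) favours D.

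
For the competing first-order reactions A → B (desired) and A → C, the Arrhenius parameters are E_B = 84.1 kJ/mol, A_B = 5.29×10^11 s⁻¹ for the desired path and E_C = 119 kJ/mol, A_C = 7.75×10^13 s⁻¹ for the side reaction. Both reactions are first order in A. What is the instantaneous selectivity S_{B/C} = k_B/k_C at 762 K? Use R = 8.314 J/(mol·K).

With equal orders, S_{B/C} = k_B/k_C = (A_B/A_C)·exp[(E_C−E_B)/(RT)].
(E_C−E_B)/(RT) = (119−84.1)×10³/(8.314×762) = 34900/6335 = 5.509.
k_B/k_C = (5.29×10^11/7.75×10^13)·exp(5.509) = 0.006826 × 246.9 = 1.69.
Since E_B < E_C, lowering the temperature improves selectivity toward B.

1.69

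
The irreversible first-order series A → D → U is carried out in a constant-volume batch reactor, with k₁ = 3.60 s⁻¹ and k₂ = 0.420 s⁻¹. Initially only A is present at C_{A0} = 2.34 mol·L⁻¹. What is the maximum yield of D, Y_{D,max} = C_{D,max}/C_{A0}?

Evaluating C_D at t_opt = ln(k₂/k₁)/(k₂−k₁) gives C_{D,max}/C_{A0} = (k₁/k₂)^[k₂/(k₂−k₁)].
= (3.60/0.420)^(0.420/(0.420−3.60)) = (8.571)^(-0.1321) = 0.7530.

0.753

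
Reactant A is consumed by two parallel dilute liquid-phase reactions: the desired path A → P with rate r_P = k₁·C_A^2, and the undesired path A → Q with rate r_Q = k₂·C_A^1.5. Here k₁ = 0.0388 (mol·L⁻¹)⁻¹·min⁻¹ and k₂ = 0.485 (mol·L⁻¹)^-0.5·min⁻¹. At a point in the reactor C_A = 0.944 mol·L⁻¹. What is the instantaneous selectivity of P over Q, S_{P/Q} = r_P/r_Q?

0.0777

S_{P/Q} = r_P/r_Q = (k₁·C_A^2)/(k₂·C_A^1.5) = (k₁/k₂)·C_A^0.5.
= (0.0388×0.9440^2) / (0.485×0.9440^1.5) = 0.03458/0.4448 = 0.0777.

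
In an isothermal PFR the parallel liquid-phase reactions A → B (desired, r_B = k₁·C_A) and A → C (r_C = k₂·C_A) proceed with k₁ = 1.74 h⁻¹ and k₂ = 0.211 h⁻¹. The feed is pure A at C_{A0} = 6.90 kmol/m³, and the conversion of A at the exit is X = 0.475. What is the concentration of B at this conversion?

C_A = C_{A0}(1−X) = 3.623 kmol/m³.
Both paths are first order in A, so the instantaneous fraction to B is constant: dC_B/d(−C_A) = k₁/(k₁+k₂) = 0.8919.
C_B = 0.8919·(C_{A0}−C_A) = 0.8919×3.277 = 2.92 kmol/m³.

2.92 kmol/m³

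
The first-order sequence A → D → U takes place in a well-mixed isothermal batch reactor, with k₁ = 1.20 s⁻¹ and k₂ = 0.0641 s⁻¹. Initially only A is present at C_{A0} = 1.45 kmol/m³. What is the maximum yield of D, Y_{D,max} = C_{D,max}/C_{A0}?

0.848

At the optimum, C_{D,max}/C_{A0} = (k₁/k₂)^[k₂/(k₂−k₁)].
= (1.20/0.0641)^(0.0641/(0.0641−1.20)) = (18.72)^(-0.05643) = 0.8476.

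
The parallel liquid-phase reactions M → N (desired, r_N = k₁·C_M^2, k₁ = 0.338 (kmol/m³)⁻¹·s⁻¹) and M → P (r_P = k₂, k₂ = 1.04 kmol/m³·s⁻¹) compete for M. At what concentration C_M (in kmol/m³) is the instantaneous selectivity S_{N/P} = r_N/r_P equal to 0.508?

1.25 kmol/m³

S_{N/P} = (k₁/k₂)·C_M^2 ⇒ C_M = (S·k₂/k₁)^(0.5).
= (0.508×1.04/0.338)^(0.5) = (1.563)^(0.5) = 1.25 kmol/m³.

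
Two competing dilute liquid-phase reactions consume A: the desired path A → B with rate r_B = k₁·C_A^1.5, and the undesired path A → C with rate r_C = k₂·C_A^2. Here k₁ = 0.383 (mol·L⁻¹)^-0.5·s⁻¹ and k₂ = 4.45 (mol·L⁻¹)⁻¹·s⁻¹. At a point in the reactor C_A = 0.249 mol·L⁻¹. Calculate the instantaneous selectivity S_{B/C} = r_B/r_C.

S_{B/C} = r_B/r_C = (k₁·C_A^1.5)/(k₂·C_A^2) = (k₁/k₂)·C_A^-0.5.
= (0.383×0.2490^1.5) / (4.45×0.2490^2) = 0.04759/0.2759 = 0.172.
The undesired path is higher order in A, so low C_A (CSTR or dilute feed) favours B.

0.172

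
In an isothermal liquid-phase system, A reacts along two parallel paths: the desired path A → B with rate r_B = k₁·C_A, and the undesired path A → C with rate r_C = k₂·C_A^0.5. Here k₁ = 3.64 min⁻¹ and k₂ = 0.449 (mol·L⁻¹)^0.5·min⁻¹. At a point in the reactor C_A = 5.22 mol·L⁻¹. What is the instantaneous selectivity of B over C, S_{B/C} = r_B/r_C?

18.5

S_{B/C} = r_B/r_C = (k₁·C_A)/(k₂·C_A^0.5) = (k₁/k₂)·C_A^0.5.
= (3.64×5.220) / (0.449×5.220^0.5) = 19.00/1.026 = 18.5.
Since the desired path is higher order in A, keeping C_A high (PFR or concentrated feed) favours B.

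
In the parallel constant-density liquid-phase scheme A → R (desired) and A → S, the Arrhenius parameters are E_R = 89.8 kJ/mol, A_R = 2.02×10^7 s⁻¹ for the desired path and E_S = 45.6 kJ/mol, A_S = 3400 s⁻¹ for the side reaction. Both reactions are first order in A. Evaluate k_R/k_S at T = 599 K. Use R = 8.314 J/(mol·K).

0.831

With equal orders, S_{R/S} = k_R/k_S = (A_R/A_S)·exp[(E_S−E_R)/(RT)].
(E_S−E_R)/(RT) = (45.6−89.8)×10³/(8.314×599) = -44200/4980 = -8.875.
k_R/k_S = (2.02×10^7/3400)·exp(-8.875) = 5941 × 1.398×10^-4 = 0.831.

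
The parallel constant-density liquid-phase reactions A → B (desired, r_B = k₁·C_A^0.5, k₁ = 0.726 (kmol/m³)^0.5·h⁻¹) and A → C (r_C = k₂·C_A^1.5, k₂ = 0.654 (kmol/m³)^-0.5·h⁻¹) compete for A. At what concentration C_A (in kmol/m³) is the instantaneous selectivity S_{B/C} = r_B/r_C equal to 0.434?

2.56 kmol/m³

S_{B/C} = (k₁/k₂)·C_A⁻¹ ⇒ C_A = (S·k₂/k₁)^(-1).
= (0.434×0.654/0.726)^(-1) = (0.3910)^(-1) = 2.56 kmol/m³.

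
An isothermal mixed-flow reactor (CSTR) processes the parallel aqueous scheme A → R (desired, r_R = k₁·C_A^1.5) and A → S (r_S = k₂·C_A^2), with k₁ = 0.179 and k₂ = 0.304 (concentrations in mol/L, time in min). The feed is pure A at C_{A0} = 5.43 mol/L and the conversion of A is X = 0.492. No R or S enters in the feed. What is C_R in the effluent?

0.699 mol/L

Exit C_A = C_{A0}(1−X) = 5.43×0.508 = 2.758 mol/L.
A CSTR operates uniformly at the exit composition, giving r_R = 0.8201 and r_S = 2.313 (each k·C_A^n at C_A = 2.758).
Fraction of consumed A going to R: r_R/(r_R+r_S) = 0.2617.
C_R = 0.2617·C_{A0}·X = 0.2617×5.43×0.492 = 0.699 mol/L.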